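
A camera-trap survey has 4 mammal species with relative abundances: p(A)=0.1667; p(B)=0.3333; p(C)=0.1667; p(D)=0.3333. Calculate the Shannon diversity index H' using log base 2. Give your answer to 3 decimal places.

Each pᵢ log₂ pᵢ term (working shown to 5 dp, full precision carried): 0.1667×(-2.58467)=-0.43087, 0.3333×(-1.58511)=-0.52832, 0.1667×(-2.58467)=-0.43087, 0.3333×(-1.58511)=-0.52832.
Sum = -1.91836, so H' = 1.918.

1.918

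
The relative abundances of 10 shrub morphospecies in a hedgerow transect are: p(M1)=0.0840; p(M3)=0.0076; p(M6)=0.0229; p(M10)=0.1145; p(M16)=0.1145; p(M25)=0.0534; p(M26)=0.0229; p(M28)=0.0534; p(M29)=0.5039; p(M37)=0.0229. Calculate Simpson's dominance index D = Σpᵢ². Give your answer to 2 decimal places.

0.29

D = 0.084² + 0.0076² + 0.0229² + 0.1145² + 0.1145² + 0.0534² + 0.0229² + 0.0534² + 0.5039² + 0.0229² = 0.0071 + 0.0001 + 0.0005 + 0.0131 + 0.0131 + 0.0029 + 0.0005 + 0.0029 + 0.2539 + 0.0005 = 0.2945 (working shown to 4 dp, full precision carried).
To 2 decimal places, D = 0.29.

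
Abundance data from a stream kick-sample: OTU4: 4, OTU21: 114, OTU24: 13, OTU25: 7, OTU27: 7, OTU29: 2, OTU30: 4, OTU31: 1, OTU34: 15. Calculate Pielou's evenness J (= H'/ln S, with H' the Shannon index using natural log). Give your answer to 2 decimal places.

0.55

Total N = 4+114+13+7+7+2+4+1+15 = 167, so the proportions are 0.024, 0.6826, 0.0778, 0.0419, 0.0419, 0.012, 0.024, 0.006, 0.0898 (working shown to 4 dp, full precision carried).
H' = −Σ pᵢ ln pᵢ = −((-0.0894) + (-0.2606) + (-0.1987) + (-0.1330) + (-0.1330) + (-0.0530) + (-0.0894) + (-0.0306) + (-0.2165)) = 1.2042.
With S = 9 species, ln S = 2.1972, so J = 1.2042/2.1972 = 0.5480, i.e. 0.55 to 2 decimal places.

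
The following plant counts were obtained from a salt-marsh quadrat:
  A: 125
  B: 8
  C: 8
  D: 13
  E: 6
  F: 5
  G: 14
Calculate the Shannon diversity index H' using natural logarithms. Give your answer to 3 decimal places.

Total N = 125+8+8+13+6+5+14 = 179, so the proportions are 0.69832, 0.04469, 0.04469, 0.07263, 0.03352, 0.02793, 0.07821 (working shown to 5 dp, full precision carried).
Each pᵢ ln pᵢ term: 0.69832×(-0.35907)=-0.25075, 0.04469×(-3.10794)=-0.13890, 0.04469×(-3.10794)=-0.13890, 0.07263×(-2.62244)=-0.19046, 0.03352×(-3.39563)=-0.11382, 0.02793×(-3.57795)=-0.09994, 0.07821×(-2.54833)=-0.19931.
Sum = -1.13208, so H' = 1.132.

1.132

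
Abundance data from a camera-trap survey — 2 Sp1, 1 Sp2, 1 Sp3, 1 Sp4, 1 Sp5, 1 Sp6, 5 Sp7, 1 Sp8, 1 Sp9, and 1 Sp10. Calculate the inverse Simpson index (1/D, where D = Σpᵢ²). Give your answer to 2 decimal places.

6.08

Total N = 2+1+1+1+1+1+5+1+1+1 = 15, so the proportions are 0.133333, 0.066667, 0.066667, 0.066667, 0.066667, 0.066667, 0.333333, 0.066667, 0.066667, 0.066667 (working shown to 6 dp, full precision carried).
D = 0.133333² + 0.066667² + 0.066667² + 0.066667² + 0.066667² + 0.066667² + 0.333333² + 0.066667² + 0.066667² + 0.066667² = 0.017778 + 0.004444 + 0.004444 + 0.004444 + 0.004444 + 0.004444 + 0.111111 + 0.004444 + 0.004444 + 0.004444 = 0.164444.
So 1/D = 6.0811, i.e. 6.08 to 2 decimal places.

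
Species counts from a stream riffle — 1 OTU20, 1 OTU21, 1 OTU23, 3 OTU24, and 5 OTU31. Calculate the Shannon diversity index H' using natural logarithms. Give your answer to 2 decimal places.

1.37

Total N = 1+1+1+3+5 = 11, so the proportions are 0.0909, 0.0909, 0.0909, 0.2727, 0.4545 (working shown to 4 dp, full precision carried).
Each pᵢ ln pᵢ term: 0.0909×(-2.3979)=-0.2180, 0.0909×(-2.3979)=-0.2180, 0.0909×(-2.3979)=-0.2180, 0.2727×(-1.2993)=-0.3543, 0.4545×(-0.7885)=-0.3584.
Sum = -1.3667, so H' = 1.37.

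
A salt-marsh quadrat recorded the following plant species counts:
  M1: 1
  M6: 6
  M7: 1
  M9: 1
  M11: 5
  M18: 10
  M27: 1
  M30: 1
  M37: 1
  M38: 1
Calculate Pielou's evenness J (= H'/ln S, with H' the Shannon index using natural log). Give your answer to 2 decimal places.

0.80

Total N = 1+6+1+1+5+10+1+1+1+1 = 28, so the proportions are 0.0357, 0.2143, 0.0357, 0.0357, 0.1786, 0.3571, 0.0357, 0.0357, 0.0357, 0.0357 (working shown to 4 dp, full precision carried).
H' = −Σ pᵢ ln pᵢ = −((-0.1190) + (-0.3301) + (-0.1190) + (-0.1190) + (-0.3076) + (-0.3677) + (-0.1190) + (-0.1190) + (-0.1190) + (-0.1190)) = 1.8385.
With S = 10 species, ln S = 2.3026, so J = 1.8385/2.3026 = 0.7985, i.e. 0.80 to 2 decimal places.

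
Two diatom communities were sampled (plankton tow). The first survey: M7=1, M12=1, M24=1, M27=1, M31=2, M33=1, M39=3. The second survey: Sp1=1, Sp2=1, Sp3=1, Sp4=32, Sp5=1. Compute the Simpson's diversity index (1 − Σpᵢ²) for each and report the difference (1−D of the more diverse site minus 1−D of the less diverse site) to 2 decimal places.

The first survey: N=10, proportions 0.1, 0.1, 0.1, 0.1, 0.2, 0.1, 0.3, giving 1−D = 0.8200 (working shown to 4 dp, full precision carried).
The second survey: N=36, proportions 0.0278, 0.0278, 0.0278, 0.8889, 0.0278, giving 1−D = 0.2068.
Difference = |0.8200 − 0.2068| = 0.6132, i.e. 0.61 to 2 decimal places.

0.61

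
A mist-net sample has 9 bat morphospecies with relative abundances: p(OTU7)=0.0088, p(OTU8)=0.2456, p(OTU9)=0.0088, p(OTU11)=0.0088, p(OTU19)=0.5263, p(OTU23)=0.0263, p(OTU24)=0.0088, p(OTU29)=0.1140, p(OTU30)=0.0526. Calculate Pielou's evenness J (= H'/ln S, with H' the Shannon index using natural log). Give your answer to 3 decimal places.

H' = −Σ pᵢ ln pᵢ = −((-0.04165) + (-0.34483) + (-0.04165) + (-0.04165) + (-0.33782) + (-0.09568) + (-0.04165) + (-0.24756) + (-0.15491)) = 1.34741 (working shown to 5 dp, full precision carried).
With S = 9 species, ln S = 2.19722, so J = 1.34741/2.19722 = 0.61323, i.e. 0.613 to 3 decimal places.

0.613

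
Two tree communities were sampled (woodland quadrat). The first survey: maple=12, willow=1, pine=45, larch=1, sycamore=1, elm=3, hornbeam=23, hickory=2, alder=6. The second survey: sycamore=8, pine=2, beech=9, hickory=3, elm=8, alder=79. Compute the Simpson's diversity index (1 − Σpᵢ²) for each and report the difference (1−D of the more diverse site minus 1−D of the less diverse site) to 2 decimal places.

The first survey: N=94, proportions 0.1277, 0.0106, 0.4787, 0.0106, 0.0106, 0.0319, 0.2447, 0.0213, 0.0638, giving 1−D = 0.6888 (working shown to 4 dp, full precision carried).
The second survey: N=109, proportions 0.0734, 0.0183, 0.0826, 0.0275, 0.0734, 0.7248, giving 1−D = 0.4560.
Difference = |0.6888 − 0.4560| = 0.2328, i.e. 0.23 to 2 decimal places.

0.23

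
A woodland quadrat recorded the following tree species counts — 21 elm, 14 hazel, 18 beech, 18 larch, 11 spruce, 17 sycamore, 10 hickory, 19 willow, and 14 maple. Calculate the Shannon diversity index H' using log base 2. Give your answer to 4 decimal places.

3.1326

Total N = 21+14+18+18+11+17+10+19+14 = 142, so the proportions are 0.147887, 0.098592, 0.126761, 0.126761, 0.077465, 0.119718, 0.070423, 0.133803, 0.098592 (working shown to 6 dp, full precision carried).
Each pᵢ log₂ pᵢ term: 0.147887×(-2.757430)=-0.407789, 0.098592×(-3.342392)=-0.329532, 0.126761×(-2.979822)=-0.377724, 0.126761×(-2.979822)=-0.377724, 0.077465×(-3.690316)=-0.285870, 0.119718×(-3.062284)=-0.366611, 0.070423×(-3.827819)=-0.269565, 0.133803×(-2.901820)=-0.388272, 0.098592×(-3.342392)=-0.329532.
Sum = -3.132617, so H' = 3.1326.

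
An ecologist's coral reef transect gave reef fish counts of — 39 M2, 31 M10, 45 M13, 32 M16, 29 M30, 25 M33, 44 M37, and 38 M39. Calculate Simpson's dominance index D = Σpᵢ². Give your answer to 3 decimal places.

0.130

Total N = 39+31+45+32+29+25+44+38 = 283, so the proportions are 0.13781, 0.10954, 0.15901, 0.11307, 0.10247, 0.08834, 0.15548, 0.13428 (working shown to 5 dp, full precision carried).
D = 0.13781² + 0.10954² + 0.15901² + 0.11307² + 0.10247² + 0.08834² + 0.15548² + 0.13428² = 0.01899 + 0.01200 + 0.02528 + 0.01279 + 0.01050 + 0.00780 + 0.02417 + 0.01803 = 0.12957.
To 3 decimal places, D = 0.130.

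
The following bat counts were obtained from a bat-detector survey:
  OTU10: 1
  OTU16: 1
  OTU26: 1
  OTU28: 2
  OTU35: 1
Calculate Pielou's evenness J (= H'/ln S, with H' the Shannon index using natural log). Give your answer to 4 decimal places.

0.9697

Total N = 1+1+1+2+1 = 6, so the proportions are 0.166667, 0.166667, 0.166667, 0.333333, 0.166667 (working shown to 6 dp, full precision carried).
H' = −Σ pᵢ ln pᵢ = −((-0.298627) + (-0.298627) + (-0.298627) + (-0.366204) + (-0.298627)) = 1.560710.
With S = 5 species, ln S = 1.609438, so J = 1.560710/1.609438 = 0.969724, i.e. 0.9697 to 4 decimal places.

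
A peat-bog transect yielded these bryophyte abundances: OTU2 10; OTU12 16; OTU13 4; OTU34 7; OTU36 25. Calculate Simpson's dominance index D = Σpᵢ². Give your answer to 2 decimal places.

0.27

Total N = 10+16+4+7+25 = 62, so the proportions are 0.1613, 0.2581, 0.0645, 0.1129, 0.4032 (working shown to 4 dp, full precision carried).
D = 0.1613² + 0.2581² + 0.0645² + 0.1129² + 0.4032² = 0.0260 + 0.0666 + 0.0042 + 0.0127 + 0.1626 = 0.2721.
To 2 decimal places, D = 0.27.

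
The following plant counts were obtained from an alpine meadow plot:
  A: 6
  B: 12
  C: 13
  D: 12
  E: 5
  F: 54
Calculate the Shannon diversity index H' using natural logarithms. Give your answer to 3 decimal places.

1.417

Total N = 6+12+13+12+5+54 = 102, so the proportions are 0.05882, 0.11765, 0.12745, 0.11765, 0.04902, 0.52941 (working shown to 5 dp, full precision carried).
Each pᵢ ln pᵢ term: 0.05882×(-2.83321)=-0.16666, 0.11765×(-2.14007)=-0.25177, 0.12745×(-2.06002)=-0.26255, 0.11765×(-2.14007)=-0.25177, 0.04902×(-3.01553)=-0.14782, 0.52941×(-0.63599)=-0.33670.
Sum = -1.41728, so H' = 1.417.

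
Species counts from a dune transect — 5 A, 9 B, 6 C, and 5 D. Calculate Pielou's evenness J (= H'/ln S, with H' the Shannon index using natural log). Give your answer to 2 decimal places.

Total N = 5+9+6+5 = 25, so the proportions are 0.2, 0.36, 0.24, 0.2 (working shown to 4 dp, full precision carried).
H' = −Σ pᵢ ln pᵢ = −((-0.3219) + (-0.3678) + (-0.3425) + (-0.3219)) = 1.3541.
With S = 4 species, ln S = 1.3863, so J = 1.3541/1.3863 = 0.9768, i.e. 0.98 to 2 decimal places.

0.98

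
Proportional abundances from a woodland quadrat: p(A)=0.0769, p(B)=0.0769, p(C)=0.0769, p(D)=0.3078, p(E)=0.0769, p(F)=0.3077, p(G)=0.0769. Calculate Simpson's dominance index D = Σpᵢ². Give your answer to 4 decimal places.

D = 0.0769² + 0.0769² + 0.0769² + 0.3078² + 0.0769² + 0.3077² + 0.0769² = 0.005914 + 0.005914 + 0.005914 + 0.094741 + 0.005914 + 0.094679 + 0.005914 = 0.218988 (working shown to 6 dp, full precision carried).
To 4 decimal places, D = 0.2190.

0.2190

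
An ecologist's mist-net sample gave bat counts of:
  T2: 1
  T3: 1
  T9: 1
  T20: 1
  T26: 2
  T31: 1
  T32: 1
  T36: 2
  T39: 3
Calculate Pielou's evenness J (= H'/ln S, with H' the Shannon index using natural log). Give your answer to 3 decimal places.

Total N = 1+1+1+1+2+1+1+2+3 = 13, so the proportions are 0.07692, 0.07692, 0.07692, 0.07692, 0.15385, 0.07692, 0.07692, 0.15385, 0.23077 (working shown to 5 dp, full precision carried).
H' = −Σ pᵢ ln pᵢ = −((-0.19730) + (-0.19730) + (-0.19730) + (-0.19730) + (-0.28797) + (-0.19730) + (-0.19730) + (-0.28797) + (-0.33839)) = 2.09815.
With S = 9 species, ln S = 2.19722, so J = 2.09815/2.19722 = 0.95491, i.e. 0.955 to 3 decimal places.

0.955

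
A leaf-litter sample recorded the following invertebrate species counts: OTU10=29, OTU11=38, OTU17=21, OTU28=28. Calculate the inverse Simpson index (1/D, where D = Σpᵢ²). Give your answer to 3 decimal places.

3.834

Total N = 29+38+21+28 = 116, so the proportions are 0.25, 0.3275862, 0.1810345, 0.2413793 (working shown to 7 dp, full precision carried).
D = 0.25² + 0.3275862² + 0.1810345² + 0.2413793² = 0.0625000 + 0.1073127 + 0.0327735 + 0.0582640 = 0.2608502.
So 1/D = 3.83362, i.e. 3.834 to 3 decimal places.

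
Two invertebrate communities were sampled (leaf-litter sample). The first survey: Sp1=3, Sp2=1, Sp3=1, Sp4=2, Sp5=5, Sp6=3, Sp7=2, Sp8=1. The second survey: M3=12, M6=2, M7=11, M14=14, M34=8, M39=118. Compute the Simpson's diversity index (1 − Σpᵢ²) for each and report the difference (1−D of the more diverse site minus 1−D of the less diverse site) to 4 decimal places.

0.3642

The first survey: N=18, proportions 0.1666667, 0.0555556, 0.0555556, 0.1111111, 0.2777778, 0.1666667, 0.1111111, 0.0555556, giving 1−D = 0.8333333 (working shown to 7 dp, full precision carried).
The second survey: N=165, proportions 0.0727273, 0.0121212, 0.0666667, 0.0848485, 0.0484848, 0.7151515, giving 1−D = 0.4691276.
Difference = |0.8333333 − 0.4691276| = 0.3642057, i.e. 0.3642 to 4 decimal places.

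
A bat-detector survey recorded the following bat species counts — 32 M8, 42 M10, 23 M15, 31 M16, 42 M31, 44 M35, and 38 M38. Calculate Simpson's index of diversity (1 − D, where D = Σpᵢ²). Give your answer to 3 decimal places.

Total N = 32+42+23+31+42+44+38 = 252, so the proportions are 0.12698, 0.16667, 0.09127, 0.12302, 0.16667, 0.1746, 0.15079 (working shown to 5 dp, full precision carried).
D = 0.12698² + 0.16667² + 0.09127² + 0.12302² + 0.16667² + 0.1746² + 0.15079² = 0.01612 + 0.02778 + 0.00833 + 0.01513 + 0.02778 + 0.03049 + 0.02274 = 0.14837.
So 1 − D = 0.85163, i.e. 0.852 to 3 decimal places.

0.852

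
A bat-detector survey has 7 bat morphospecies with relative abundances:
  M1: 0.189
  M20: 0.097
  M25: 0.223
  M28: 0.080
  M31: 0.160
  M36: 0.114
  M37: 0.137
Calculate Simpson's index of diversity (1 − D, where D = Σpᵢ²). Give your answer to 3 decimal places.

0.841

D = 0.189² + 0.097² + 0.223² + 0.08² + 0.16² + 0.114² + 0.137² = 0.03572 + 0.00941 + 0.04973 + 0.00640 + 0.02560 + 0.01300 + 0.01877 = 0.15862 (working shown to 5 dp, full precision carried).
So 1 − D = 0.84138, i.e. 0.841 to 3 decimal places.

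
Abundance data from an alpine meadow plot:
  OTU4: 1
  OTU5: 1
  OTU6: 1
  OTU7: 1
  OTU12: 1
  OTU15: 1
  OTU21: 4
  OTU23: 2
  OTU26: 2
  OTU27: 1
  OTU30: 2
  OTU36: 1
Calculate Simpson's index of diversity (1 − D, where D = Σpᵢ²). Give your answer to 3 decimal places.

Total N = 1+1+1+1+1+1+4+2+2+1+2+1 = 18, so the proportions are 0.05556, 0.05556, 0.05556, 0.05556, 0.05556, 0.05556, 0.22222, 0.11111, 0.11111, 0.05556, 0.11111, 0.05556 (working shown to 5 dp, full precision carried).
D = 0.05556² + 0.05556² + 0.05556² + 0.05556² + 0.05556² + 0.05556² + 0.22222² + 0.11111² + 0.11111² + 0.05556² + 0.11111² + 0.05556² = 0.00309 + 0.00309 + 0.00309 + 0.00309 + 0.00309 + 0.00309 + 0.04938 + 0.01235 + 0.01235 + 0.00309 + 0.01235 + 0.00309 = 0.11111.
So 1 − D = 0.88889, i.e. 0.889 to 3 decimal places.

0.889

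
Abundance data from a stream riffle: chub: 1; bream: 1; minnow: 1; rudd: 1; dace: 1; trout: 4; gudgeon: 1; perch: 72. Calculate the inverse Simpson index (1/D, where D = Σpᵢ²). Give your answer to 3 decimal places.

1.292

Total N = 1+1+1+1+1+4+1+72 = 82, so the proportions are 0.012195, 0.012195, 0.012195, 0.012195, 0.012195, 0.04878, 0.012195, 0.878049 (working shown to 6 dp, full precision carried).
D = 0.012195² + 0.012195² + 0.012195² + 0.012195² + 0.012195² + 0.04878² + 0.012195² + 0.878049² = 0.000149 + 0.000149 + 0.000149 + 0.000149 + 0.000149 + 0.002380 + 0.000149 + 0.770970 = 0.774242.
So 1/D = 1.29159, i.e. 1.292 to 3 decimal places.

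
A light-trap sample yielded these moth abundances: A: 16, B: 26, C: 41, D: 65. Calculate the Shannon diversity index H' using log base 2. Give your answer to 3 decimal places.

Total N = 16+26+41+65 = 148, so the proportions are 0.10811, 0.17568, 0.27703, 0.43919 (working shown to 5 dp, full precision carried).
Each pᵢ log₂ pᵢ term: 0.10811×(-3.20945)=-0.34697, 0.17568×(-2.50901)=-0.44077, 0.27703×(-1.85190)=-0.51303, 0.43919×(-1.18709)=-0.52136.
Sum = -1.82212, so H' = 1.822.

1.822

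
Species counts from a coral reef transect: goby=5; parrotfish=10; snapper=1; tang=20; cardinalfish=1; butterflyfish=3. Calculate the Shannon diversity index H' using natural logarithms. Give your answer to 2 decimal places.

Total N = 5+10+1+20+1+3 = 40, so the proportions are 0.125, 0.25, 0.025, 0.5, 0.025, 0.075 (working shown to 4 dp, full precision carried).
Each pᵢ ln pᵢ term: 0.125×(-2.0794)=-0.2599, 0.25×(-1.3863)=-0.3466, 0.025×(-3.6889)=-0.0922, 0.5×(-0.6931)=-0.3466, 0.025×(-3.6889)=-0.0922, 0.075×(-2.5903)=-0.1943.
Sum = -1.3318, so H' = 1.33.

1.33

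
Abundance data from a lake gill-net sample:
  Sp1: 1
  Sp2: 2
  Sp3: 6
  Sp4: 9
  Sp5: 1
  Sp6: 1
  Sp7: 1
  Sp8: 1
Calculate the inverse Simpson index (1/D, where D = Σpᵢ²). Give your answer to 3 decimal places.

Total N = 1+2+6+9+1+1+1+1 = 22, so the proportions are 0.0454545, 0.0909091, 0.2727273, 0.4090909, 0.0454545, 0.0454545, 0.0454545, 0.0454545 (working shown to 7 dp, full precision carried).
D = 0.0454545² + 0.0909091² + 0.2727273² + 0.4090909² + 0.0454545² + 0.0454545² + 0.0454545² + 0.0454545² = 0.0020661 + 0.0082645 + 0.0743802 + 0.1673554 + 0.0020661 + 0.0020661 + 0.0020661 + 0.0020661 = 0.2603306.
So 1/D = 3.84127, i.e. 3.841 to 3 decimal places.

3.841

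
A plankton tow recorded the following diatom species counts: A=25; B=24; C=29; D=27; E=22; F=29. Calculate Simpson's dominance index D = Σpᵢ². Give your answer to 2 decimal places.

0.17

Total N = 25+24+29+27+22+29 = 156, so the proportions are 0.1603, 0.1538, 0.1859, 0.1731, 0.141, 0.1859 (working shown to 4 dp, full precision carried).
D = 0.1603² + 0.1538² + 0.1859² + 0.1731² + 0.141² + 0.1859² = 0.0257 + 0.0237 + 0.0346 + 0.0300 + 0.0199 + 0.0346 = 0.1683.
To 2 decimal places, D = 0.17.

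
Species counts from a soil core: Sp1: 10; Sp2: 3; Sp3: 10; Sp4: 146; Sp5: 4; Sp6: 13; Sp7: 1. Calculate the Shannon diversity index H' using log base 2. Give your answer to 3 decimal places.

Total N = 10+3+10+146+4+13+1 = 187, so the proportions are 0.05348, 0.01604, 0.05348, 0.78075, 0.02139, 0.06952, 0.00535 (working shown to 5 dp, full precision carried).
Each pᵢ log₂ pᵢ term: 0.05348×(-4.22497)=-0.22593, 0.01604×(-5.96193)=-0.09565, 0.05348×(-4.22497)=-0.22593, 0.78075×(-0.35707)=-0.27878, 0.02139×(-5.54689)=-0.11865, 0.06952×(-3.84645)=-0.26740, 0.00535×(-7.54689)=-0.04036.
Sum = -1.25270, so H' = 1.253.

1.253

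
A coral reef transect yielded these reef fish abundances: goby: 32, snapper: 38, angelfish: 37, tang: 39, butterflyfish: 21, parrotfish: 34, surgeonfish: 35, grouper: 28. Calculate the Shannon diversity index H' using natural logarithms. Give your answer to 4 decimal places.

2.0639

Total N = 32+38+37+39+21+34+35+28 = 264, so the proportions are 0.121212, 0.143939, 0.140152, 0.147727, 0.079545, 0.128788, 0.132576, 0.106061 (working shown to 6 dp, full precision carried).
Each pᵢ ln pᵢ term: 0.121212×(-2.110213)=-0.255783, 0.143939×(-1.938363)=-0.279007, 0.140152×(-1.965031)=-0.275402, 0.147727×(-1.912387)=-0.282512, 0.079545×(-2.531427)=-0.201363, 0.128788×(-2.049589)=-0.263962, 0.132576×(-2.020601)=-0.267883, 0.106061×(-2.243745)=-0.237973.
Sum = -2.063885, so H' = 2.0639.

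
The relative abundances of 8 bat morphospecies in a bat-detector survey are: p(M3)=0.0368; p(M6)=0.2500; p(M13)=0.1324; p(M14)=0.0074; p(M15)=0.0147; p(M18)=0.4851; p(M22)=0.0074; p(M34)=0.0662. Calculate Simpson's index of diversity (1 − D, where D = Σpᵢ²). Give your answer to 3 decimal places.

0.679

D = 0.0368² + 0.25² + 0.1324² + 0.0074² + 0.0147² + 0.4851² + 0.0074² + 0.0662² = 0.00135 + 0.06250 + 0.01753 + 0.00005 + 0.00022 + 0.23532 + 0.00005 + 0.00438 = 0.32141 (working shown to 5 dp, full precision carried).
So 1 − D = 0.67859, i.e. 0.679 to 3 decimal places.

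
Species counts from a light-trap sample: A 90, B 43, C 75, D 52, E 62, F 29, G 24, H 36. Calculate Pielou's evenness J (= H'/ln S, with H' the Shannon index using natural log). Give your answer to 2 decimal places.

Total N = 90+43+75+52+62+29+24+36 = 411, so the proportions are 0.219, 0.1046, 0.1825, 0.1265, 0.1509, 0.0706, 0.0584, 0.0876 (working shown to 4 dp, full precision carried).
H' = −Σ pᵢ ln pᵢ = −((-0.3326) + (-0.2362) + (-0.3104) + (-0.2616) + (-0.2853) + (-0.1871) + (-0.1659) + (-0.2133)) = 1.9923.
With S = 8 species, ln S = 2.0794, so J = 1.9923/2.0794 = 0.9581, i.e. 0.96 to 2 decimal places.

0.96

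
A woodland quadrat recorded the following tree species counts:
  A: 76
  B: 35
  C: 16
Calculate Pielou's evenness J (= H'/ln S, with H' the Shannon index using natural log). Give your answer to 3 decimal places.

Total N = 76+35+16 = 127, so the proportions are 0.59843, 0.27559, 0.12598 (working shown to 5 dp, full precision carried).
H' = −Σ pᵢ ln pᵢ = −((-0.30726) + (-0.35519) + (-0.26099)) = 0.92344.
With S = 3 species, ln S = 1.09861, so J = 0.92344/1.09861 = 0.84056, i.e. 0.841 to 3 decimal places.

0.841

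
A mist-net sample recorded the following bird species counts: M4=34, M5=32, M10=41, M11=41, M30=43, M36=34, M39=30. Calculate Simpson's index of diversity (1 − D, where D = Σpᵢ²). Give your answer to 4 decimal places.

Total N = 34+32+41+41+43+34+30 = 255, so the proportions are 0.133333, 0.12549, 0.160784, 0.160784, 0.168627, 0.133333, 0.117647 (working shown to 6 dp, full precision carried).
D = 0.133333² + 0.12549² + 0.160784² + 0.160784² + 0.168627² + 0.133333² + 0.117647² = 0.017778 + 0.015748 + 0.025852 + 0.025852 + 0.028435 + 0.017778 + 0.013841 = 0.145283.
So 1 − D = 0.854717, i.e. 0.8547 to 4 decimal places.

0.8547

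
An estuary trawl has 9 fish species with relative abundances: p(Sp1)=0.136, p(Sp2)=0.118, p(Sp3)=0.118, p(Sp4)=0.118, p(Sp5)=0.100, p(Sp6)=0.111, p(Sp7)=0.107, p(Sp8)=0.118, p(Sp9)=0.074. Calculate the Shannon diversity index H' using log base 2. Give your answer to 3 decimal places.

Each pᵢ log₂ pᵢ term (working shown to 5 dp, full precision carried): 0.136×(-2.87832)=-0.39145, 0.118×(-3.08314)=-0.36381, 0.118×(-3.08314)=-0.36381, 0.118×(-3.08314)=-0.36381, 0.1×(-3.32193)=-0.33219, 0.111×(-3.17137)=-0.35202, 0.107×(-3.22432)=-0.34500, 0.118×(-3.08314)=-0.36381, 0.074×(-3.75633)=-0.27797.
Sum = -3.15388, so H' = 3.154.

3.154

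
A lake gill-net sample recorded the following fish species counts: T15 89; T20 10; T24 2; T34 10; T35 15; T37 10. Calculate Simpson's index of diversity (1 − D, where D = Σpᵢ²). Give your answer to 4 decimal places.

Total N = 89+10+2+10+15+10 = 136, so the proportions are 0.654412, 0.073529, 0.014706, 0.073529, 0.110294, 0.073529 (working shown to 6 dp, full precision carried).
D = 0.654412² + 0.073529² + 0.014706² + 0.073529² + 0.110294² + 0.073529² = 0.428255 + 0.005407 + 0.000216 + 0.005407 + 0.012165 + 0.005407 = 0.456856.
So 1 − D = 0.543144, i.e. 0.5431 to 4 decimal places.

0.5431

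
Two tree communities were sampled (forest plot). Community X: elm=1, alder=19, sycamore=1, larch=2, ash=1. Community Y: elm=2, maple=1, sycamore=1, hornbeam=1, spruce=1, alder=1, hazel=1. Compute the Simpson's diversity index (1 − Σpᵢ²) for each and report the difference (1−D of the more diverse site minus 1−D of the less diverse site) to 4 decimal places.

Community X: N=24, proportions 0.041667, 0.791667, 0.041667, 0.083333, 0.041667, giving 1−D = 0.361111 (working shown to 6 dp, full precision carried).
Community Y: N=8, proportions 0.25, 0.125, 0.125, 0.125, 0.125, 0.125, 0.125, giving 1−D = 0.843750.
Difference = |0.361111 − 0.843750| = 0.482639, i.e. 0.4826 to 4 decimal places.

0.4826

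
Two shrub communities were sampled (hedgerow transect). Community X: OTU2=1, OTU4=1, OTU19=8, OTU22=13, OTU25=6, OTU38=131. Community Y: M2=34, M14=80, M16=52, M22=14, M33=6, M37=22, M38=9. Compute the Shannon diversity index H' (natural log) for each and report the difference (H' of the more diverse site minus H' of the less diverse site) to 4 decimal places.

0.9367

Community X: N=160, proportions 0.00625, 0.00625, 0.05, 0.08125, 0.0375, 0.81875, giving H' = 0.7040408 (working shown to 7 dp, full precision carried).
Community Y: N=217, proportions 0.156682, 0.3686636, 0.2396313, 0.0645161, 0.0276498, 0.1013825, 0.0414747, giving H' = 1.6407343.
Difference = |0.7040408 − 1.6407343| = 0.9366935, i.e. 0.9367 to 4 decimal places.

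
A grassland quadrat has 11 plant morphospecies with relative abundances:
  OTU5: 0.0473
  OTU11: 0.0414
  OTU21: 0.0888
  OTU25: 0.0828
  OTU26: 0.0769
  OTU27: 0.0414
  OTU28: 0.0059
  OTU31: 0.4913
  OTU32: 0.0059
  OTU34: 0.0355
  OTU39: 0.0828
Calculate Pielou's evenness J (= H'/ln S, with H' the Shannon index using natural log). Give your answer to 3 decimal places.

H' = −Σ pᵢ ln pᵢ = −((-0.14432) + (-0.13184) + (-0.21502) + (-0.20628) + (-0.19727) + (-0.13184) + (-0.03028) + (-0.34917) + (-0.03028) + (-0.11851) + (-0.20628)) = 1.76109 (working shown to 5 dp, full precision carried).
With S = 11 species, ln S = 2.39790, so J = 1.76109/2.39790 = 0.73443, i.e. 0.734 to 3 decimal places.

0.734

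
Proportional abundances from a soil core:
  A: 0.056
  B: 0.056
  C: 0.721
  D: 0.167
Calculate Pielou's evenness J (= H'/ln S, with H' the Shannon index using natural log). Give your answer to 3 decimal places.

0.619

H' = −Σ pᵢ ln pᵢ = −((-0.16141) + (-0.16141) + (-0.23585) + (-0.29889)) = 0.85757 (working shown to 5 dp, full precision carried).
With S = 4 species, ln S = 1.38629, so J = 0.85757/1.38629 = 0.61861, i.e. 0.619 to 3 decimal places.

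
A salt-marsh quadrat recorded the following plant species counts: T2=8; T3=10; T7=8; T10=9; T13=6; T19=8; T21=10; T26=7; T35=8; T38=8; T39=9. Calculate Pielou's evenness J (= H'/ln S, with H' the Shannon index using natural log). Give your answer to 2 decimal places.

Total N = 8+10+8+9+6+8+10+7+8+8+9 = 91, so the proportions are 0.0879, 0.1099, 0.0879, 0.0989, 0.0659, 0.0879, 0.1099, 0.0769, 0.0879, 0.0879, 0.0989 (working shown to 4 dp, full precision carried).
H' = −Σ pᵢ ln pᵢ = −((-0.2138) + (-0.2427) + (-0.2138) + (-0.2288) + (-0.1793) + (-0.2138) + (-0.2427) + (-0.1973) + (-0.2138) + (-0.2138) + (-0.2288)) = 2.3883.
With S = 11 species, ln S = 2.3979, so J = 2.3883/2.3979 = 0.9960, i.e. 1.00 to 2 decimal places.

1.00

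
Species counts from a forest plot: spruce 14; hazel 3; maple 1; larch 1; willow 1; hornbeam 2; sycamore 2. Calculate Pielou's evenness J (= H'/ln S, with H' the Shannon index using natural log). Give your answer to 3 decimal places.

0.712

Total N = 14+3+1+1+1+2+2 = 24, so the proportions are 0.58333, 0.125, 0.04167, 0.04167, 0.04167, 0.08333, 0.08333 (working shown to 5 dp, full precision carried).
H' = −Σ pᵢ ln pᵢ = −((-0.31441) + (-0.25993) + (-0.13242) + (-0.13242) + (-0.13242) + (-0.20708) + (-0.20708)) = 1.38575.
With S = 7 species, ln S = 1.94591, so J = 1.38575/1.94591 = 0.71214, i.e. 0.712 to 3 decimal places.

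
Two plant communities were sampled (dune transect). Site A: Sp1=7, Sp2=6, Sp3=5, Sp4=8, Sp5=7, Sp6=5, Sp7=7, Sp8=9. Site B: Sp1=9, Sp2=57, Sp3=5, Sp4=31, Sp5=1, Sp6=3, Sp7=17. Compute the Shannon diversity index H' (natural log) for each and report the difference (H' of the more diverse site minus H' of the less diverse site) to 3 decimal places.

0.632

Site A: N=54, proportions 0.12963, 0.11111, 0.09259, 0.14815, 0.12963, 0.09259, 0.12963, 0.16667, giving H' = 2.06084 (working shown to 5 dp, full precision carried).
Site B: N=123, proportions 0.07317, 0.46341, 0.04065, 0.25203, 0.00813, 0.02439, 0.13821, giving H' = 1.42852.
Difference = |2.06084 − 1.42852| = 0.63232, i.e. 0.632 to 3 decimal places.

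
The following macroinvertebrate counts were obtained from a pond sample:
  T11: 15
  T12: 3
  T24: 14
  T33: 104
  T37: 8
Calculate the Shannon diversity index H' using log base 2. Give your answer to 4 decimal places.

Total N = 15+3+14+104+8 = 144, so the proportions are 0.104167, 0.020833, 0.097222, 0.722222, 0.055556 (working shown to 6 dp, full precision carried).
Each pᵢ log₂ pᵢ term: 0.104167×(-3.263034)=-0.339899, 0.020833×(-5.584963)=-0.116353, 0.097222×(-3.362570)=-0.326917, 0.722222×(-0.469485)=-0.339073, 0.055556×(-4.169925)=-0.231663.
Sum = -1.353905, so H' = 1.3539.

1.3539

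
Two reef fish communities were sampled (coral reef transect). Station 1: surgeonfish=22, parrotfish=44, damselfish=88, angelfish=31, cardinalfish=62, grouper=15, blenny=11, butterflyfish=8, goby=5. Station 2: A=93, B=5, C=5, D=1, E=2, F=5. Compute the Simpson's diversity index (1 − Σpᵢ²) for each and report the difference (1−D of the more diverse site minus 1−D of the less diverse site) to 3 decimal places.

0.520

Station 1: N=286, proportions 0.076923, 0.153846, 0.307692, 0.108392, 0.216783, 0.052448, 0.038462, 0.027972, 0.017483, giving 1−D = 0.811678 (working shown to 6 dp, full precision carried).
Station 2: N=111, proportions 0.837838, 0.045045, 0.045045, 0.009009, 0.018018, 0.045045, giving 1−D = 0.291535.
Difference = |0.811678 − 0.291535| = 0.520143, i.e. 0.520 to 3 decimal places.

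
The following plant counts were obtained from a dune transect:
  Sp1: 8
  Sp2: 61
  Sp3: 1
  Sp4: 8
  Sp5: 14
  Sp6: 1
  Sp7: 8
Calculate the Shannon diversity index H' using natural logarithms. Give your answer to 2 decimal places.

1.27

Total N = 8+61+1+8+14+1+8 = 101, so the proportions are 0.0792, 0.604, 0.0099, 0.0792, 0.1386, 0.0099, 0.0792 (working shown to 4 dp, full precision carried).
Each pᵢ ln pᵢ term: 0.0792×(-2.5357)=-0.2008, 0.604×(-0.5042)=-0.3045, 0.0099×(-4.6151)=-0.0457, 0.0792×(-2.5357)=-0.2008, 0.1386×(-1.9761)=-0.2739, 0.0099×(-4.6151)=-0.0457, 0.0792×(-2.5357)=-0.2008.
Sum = -1.2724, so H' = 1.27.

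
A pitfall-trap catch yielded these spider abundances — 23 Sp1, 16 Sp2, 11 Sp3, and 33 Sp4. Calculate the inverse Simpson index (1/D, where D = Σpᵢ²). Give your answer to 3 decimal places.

Total N = 23+16+11+33 = 83, so the proportions are 0.2771084, 0.1927711, 0.1325301, 0.3975904 (working shown to 7 dp, full precision carried).
D = 0.2771084² + 0.1927711² + 0.1325301² + 0.3975904² = 0.0767891 + 0.0371607 + 0.0175642 + 0.1580781 = 0.2895921.
So 1/D = 3.45313, i.e. 3.453 to 3 decimal places.

3.453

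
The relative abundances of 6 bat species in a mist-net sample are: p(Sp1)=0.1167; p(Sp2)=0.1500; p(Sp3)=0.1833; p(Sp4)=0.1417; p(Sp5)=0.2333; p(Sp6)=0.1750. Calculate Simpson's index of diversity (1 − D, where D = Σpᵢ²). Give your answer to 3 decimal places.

D = 0.1167² + 0.15² + 0.1833² + 0.1417² + 0.2333² + 0.175² = 0.01362 + 0.02250 + 0.03360 + 0.02008 + 0.05443 + 0.03062 = 0.17485 (working shown to 5 dp, full precision carried).
So 1 − D = 0.82515, i.e. 0.825 to 3 decimal places.

0.825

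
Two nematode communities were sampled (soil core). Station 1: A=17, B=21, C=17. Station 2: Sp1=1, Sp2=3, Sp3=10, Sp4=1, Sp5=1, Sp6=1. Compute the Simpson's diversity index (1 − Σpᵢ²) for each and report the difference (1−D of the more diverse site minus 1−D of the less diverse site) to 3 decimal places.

Station 1: N=55, proportions 0.30909, 0.38182, 0.30909, giving 1−D = 0.66314 (working shown to 5 dp, full precision carried).
Station 2: N=17, proportions 0.05882, 0.17647, 0.58824, 0.05882, 0.05882, 0.05882, giving 1−D = 0.60900.
Difference = |0.66314 − 0.60900| = 0.05414, i.e. 0.054 to 3 decimal places.

0.054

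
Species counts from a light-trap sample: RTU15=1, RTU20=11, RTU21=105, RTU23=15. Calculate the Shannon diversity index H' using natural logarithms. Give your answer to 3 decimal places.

Total N = 1+11+105+15 = 132, so the proportions are 0.00758, 0.08333, 0.79545, 0.11364 (working shown to 5 dp, full precision carried).
Each pᵢ ln pᵢ term: 0.00758×(-4.88280)=-0.03699, 0.08333×(-2.48491)=-0.20708, 0.79545×(-0.22884)=-0.18203, 0.11364×(-2.17475)=-0.24713.
Sum = -0.67323, so H' = 0.673.

0.673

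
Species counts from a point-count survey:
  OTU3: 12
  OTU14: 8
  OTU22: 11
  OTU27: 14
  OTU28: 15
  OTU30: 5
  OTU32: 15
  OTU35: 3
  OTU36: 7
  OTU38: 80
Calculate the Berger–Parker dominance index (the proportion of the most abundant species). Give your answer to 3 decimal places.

0.471

Total N = 12+8+11+14+15+5+15+3+7+80 = 170, so the proportions are 0.07059, 0.04706, 0.06471, 0.08235, 0.08824, 0.02941, 0.08824, 0.01765, 0.04118, 0.47059 (working shown to 5 dp, full precision carried).
The largest proportion is 0.47059, i.e. d = 0.471 to 3 decimal places.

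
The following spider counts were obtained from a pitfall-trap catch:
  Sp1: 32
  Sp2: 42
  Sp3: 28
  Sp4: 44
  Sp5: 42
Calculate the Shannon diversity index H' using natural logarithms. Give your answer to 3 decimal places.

1.595

Total N = 32+42+28+44+42 = 188, so the proportions are 0.17021, 0.2234, 0.14894, 0.23404, 0.2234 (working shown to 5 dp, full precision carried).
Each pᵢ ln pᵢ term: 0.17021×(-1.77071)=-0.30140, 0.2234×(-1.49877)=-0.33483, 0.14894×(-1.90424)=-0.28361, 0.23404×(-1.45225)=-0.33989, 0.2234×(-1.49877)=-0.33483.
Sum = -1.59456, so H' = 1.595.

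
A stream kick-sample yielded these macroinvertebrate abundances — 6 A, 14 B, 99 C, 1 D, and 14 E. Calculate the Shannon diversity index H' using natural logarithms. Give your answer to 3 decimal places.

0.871

Total N = 6+14+99+1+14 = 134, so the proportions are 0.04478, 0.10448, 0.73881, 0.00746, 0.10448 (working shown to 5 dp, full precision carried).
Each pᵢ ln pᵢ term: 0.04478×(-3.10608)=-0.13908, 0.10448×(-2.25878)=-0.23599, 0.73881×(-0.30272)=-0.22365, 0.00746×(-4.89784)=-0.03655, 0.10448×(-2.25878)=-0.23599.
Sum = -0.87126, so H' = 0.871.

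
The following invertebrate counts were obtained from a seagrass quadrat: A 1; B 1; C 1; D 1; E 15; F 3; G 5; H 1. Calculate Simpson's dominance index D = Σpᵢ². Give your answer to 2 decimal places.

Total N = 1+1+1+1+15+3+5+1 = 28, so the proportions are 0.0357, 0.0357, 0.0357, 0.0357, 0.5357, 0.1071, 0.1786, 0.0357 (working shown to 4 dp, full precision carried).
D = 0.0357² + 0.0357² + 0.0357² + 0.0357² + 0.5357² + 0.1071² + 0.1786² + 0.0357² = 0.0013 + 0.0013 + 0.0013 + 0.0013 + 0.2870 + 0.0115 + 0.0319 + 0.0013 = 0.3367.
To 2 decimal places, D = 0.34.

0.34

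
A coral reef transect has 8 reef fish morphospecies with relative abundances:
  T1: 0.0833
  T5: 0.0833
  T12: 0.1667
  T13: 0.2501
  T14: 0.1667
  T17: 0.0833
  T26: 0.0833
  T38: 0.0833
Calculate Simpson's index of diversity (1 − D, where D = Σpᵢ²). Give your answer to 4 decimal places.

0.8472

D = 0.0833² + 0.0833² + 0.1667² + 0.2501² + 0.1667² + 0.0833² + 0.0833² + 0.0833² = 0.006939 + 0.006939 + 0.027789 + 0.062550 + 0.027789 + 0.006939 + 0.006939 + 0.006939 = 0.152822 (working shown to 6 dp, full precision carried).
So 1 − D = 0.847178, i.e. 0.8472 to 4 decimal places.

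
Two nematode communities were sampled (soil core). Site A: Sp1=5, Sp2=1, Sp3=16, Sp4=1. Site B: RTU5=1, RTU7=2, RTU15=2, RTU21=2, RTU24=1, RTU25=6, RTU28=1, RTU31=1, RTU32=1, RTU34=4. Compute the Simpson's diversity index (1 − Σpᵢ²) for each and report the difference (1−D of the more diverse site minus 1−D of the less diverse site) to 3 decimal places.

Site A: N=23, proportions 0.21739, 0.04348, 0.69565, 0.04348, giving 1−D = 0.46503 (working shown to 5 dp, full precision carried).
Site B: N=21, proportions 0.04762, 0.09524, 0.09524, 0.09524, 0.04762, 0.28571, 0.04762, 0.04762, 0.04762, 0.19048, giving 1−D = 0.84354.
Difference = |0.46503 − 0.84354| = 0.37851, i.e. 0.379 to 3 decimal places.

0.379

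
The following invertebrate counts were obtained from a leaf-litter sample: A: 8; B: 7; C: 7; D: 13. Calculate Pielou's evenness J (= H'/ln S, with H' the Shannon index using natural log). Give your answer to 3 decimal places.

0.973

Total N = 8+7+7+13 = 35, so the proportions are 0.22857, 0.2, 0.2, 0.37143 (working shown to 5 dp, full precision carried).
H' = −Σ pᵢ ln pᵢ = −((-0.33735) + (-0.32189) + (-0.32189) + (-0.36786)) = 1.34899.
With S = 4 species, ln S = 1.38629, so J = 1.34899/1.38629 = 0.97309, i.e. 0.973 to 3 decimal places.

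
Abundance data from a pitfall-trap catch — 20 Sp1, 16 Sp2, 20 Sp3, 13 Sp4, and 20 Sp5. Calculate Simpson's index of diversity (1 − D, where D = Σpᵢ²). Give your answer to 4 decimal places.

0.7948

Total N = 20+16+20+13+20 = 89, so the proportions are 0.224719, 0.179775, 0.224719, 0.146067, 0.224719 (working shown to 6 dp, full precision carried).
D = 0.224719² + 0.179775² + 0.224719² + 0.146067² + 0.224719² = 0.050499 + 0.032319 + 0.050499 + 0.021336 + 0.050499 = 0.205151.
So 1 − D = 0.794849, i.e. 0.7948 to 4 decimal places.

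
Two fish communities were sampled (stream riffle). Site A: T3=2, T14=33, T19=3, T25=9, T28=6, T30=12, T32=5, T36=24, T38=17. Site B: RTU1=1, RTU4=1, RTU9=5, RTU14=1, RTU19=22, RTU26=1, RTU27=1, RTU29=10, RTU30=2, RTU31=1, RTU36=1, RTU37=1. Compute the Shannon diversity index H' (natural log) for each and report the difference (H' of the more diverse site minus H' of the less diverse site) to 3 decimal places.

Site A: N=111, proportions 0.01802, 0.2973, 0.02703, 0.08108, 0.05405, 0.10811, 0.04505, 0.21622, 0.15315, giving H' = 1.89064 (working shown to 5 dp, full precision carried).
Site B: N=47, proportions 0.02128, 0.02128, 0.10638, 0.02128, 0.46809, 0.02128, 0.02128, 0.21277, 0.04255, 0.02128, 0.02128, 0.02128, giving H' = 1.71265.
Difference = |1.89064 − 1.71265| = 0.17799, i.e. 0.178 to 3 decimal places.

0.178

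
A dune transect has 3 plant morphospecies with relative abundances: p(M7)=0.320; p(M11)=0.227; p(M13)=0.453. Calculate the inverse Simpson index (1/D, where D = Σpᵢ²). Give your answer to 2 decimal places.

2.78

D = 0.32² + 0.227² + 0.453² = 0.10240 + 0.05153 + 0.20521 = 0.35914 (working shown to 5 dp, full precision carried).
So 1/D = 2.7844, i.e. 2.78 to 2 decimal places.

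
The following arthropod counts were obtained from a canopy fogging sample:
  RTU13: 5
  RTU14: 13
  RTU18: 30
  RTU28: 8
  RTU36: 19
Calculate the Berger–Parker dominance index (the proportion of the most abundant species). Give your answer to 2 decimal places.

Total N = 5+13+30+8+19 = 75, so the proportions are 0.0667, 0.1733, 0.4, 0.1067, 0.2533 (working shown to 4 dp, full precision carried).
The largest proportion is 0.4, i.e. d = 0.40 to 2 decimal places.

0.40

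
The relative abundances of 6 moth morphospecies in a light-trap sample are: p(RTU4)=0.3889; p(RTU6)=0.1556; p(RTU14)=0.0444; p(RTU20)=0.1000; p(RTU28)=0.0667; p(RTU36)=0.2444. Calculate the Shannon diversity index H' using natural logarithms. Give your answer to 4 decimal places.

1.5503

Each pᵢ ln pᵢ term (working shown to 6 dp, full precision carried): 0.3889×(-0.944433)=-0.367290, 0.1556×(-1.860467)=-0.289489, 0.0444×(-3.114516)=-0.138285, 0.1×(-2.302585)=-0.230259, 0.0667×(-2.707550)=-0.180594, 0.2444×(-1.408949)=-0.344347.
Sum = -1.550262, so H' = 1.5503.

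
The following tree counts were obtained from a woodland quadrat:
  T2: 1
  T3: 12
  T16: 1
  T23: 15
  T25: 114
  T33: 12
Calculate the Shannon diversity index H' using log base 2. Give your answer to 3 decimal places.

Total N = 1+12+1+15+114+12 = 155, so the proportions are 0.00645, 0.07742, 0.00645, 0.09677, 0.73548, 0.07742 (working shown to 5 dp, full precision carried).
Each pᵢ log₂ pᵢ term: 0.00645×(-7.27612)=-0.04694, 0.07742×(-3.69116)=-0.28577, 0.00645×(-7.27612)=-0.04694, 0.09677×(-3.36923)=-0.32605, 0.73548×(-0.44323)=-0.32599, 0.07742×(-3.69116)=-0.28577.
Sum = -1.31747, so H' = 1.317.

1.317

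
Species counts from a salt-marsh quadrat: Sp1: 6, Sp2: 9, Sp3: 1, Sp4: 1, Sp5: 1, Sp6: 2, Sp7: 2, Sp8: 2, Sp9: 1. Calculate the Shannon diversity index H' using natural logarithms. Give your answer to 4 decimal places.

1.8315

Total N = 6+9+1+1+1+2+2+2+1 = 25, so the proportions are 0.24, 0.36, 0.04, 0.04, 0.04, 0.08, 0.08, 0.08, 0.04 (working shown to 6 dp, full precision carried).
Each pᵢ ln pᵢ term: 0.24×(-1.427116)=-0.342508, 0.36×(-1.021651)=-0.367794, 0.04×(-3.218876)=-0.128755, 0.04×(-3.218876)=-0.128755, 0.04×(-3.218876)=-0.128755, 0.08×(-2.525729)=-0.202058, 0.08×(-2.525729)=-0.202058, 0.08×(-2.525729)=-0.202058, 0.04×(-3.218876)=-0.128755.
Sum = -1.831497, so H' = 1.8315.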